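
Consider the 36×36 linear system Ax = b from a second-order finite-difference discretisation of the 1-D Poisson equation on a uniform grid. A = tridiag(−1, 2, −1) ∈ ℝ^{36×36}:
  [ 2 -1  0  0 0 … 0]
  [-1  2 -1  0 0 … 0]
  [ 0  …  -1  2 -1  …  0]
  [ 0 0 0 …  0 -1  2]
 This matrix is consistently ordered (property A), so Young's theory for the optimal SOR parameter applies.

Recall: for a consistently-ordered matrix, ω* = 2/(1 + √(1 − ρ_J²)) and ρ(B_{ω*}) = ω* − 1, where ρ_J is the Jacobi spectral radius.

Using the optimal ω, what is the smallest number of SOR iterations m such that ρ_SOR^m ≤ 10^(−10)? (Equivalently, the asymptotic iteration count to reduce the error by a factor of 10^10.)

m = 136

n=36: λ(B_J) = 1 − λ(A)/2 = cos(kπ/37); k=1 gives ρ_J = 0.9963975.
√(1−ρ_J²) simplifies to sin(π/37) = 0.0848059.
ω* = 2/(1+0.0848059) = 1.8436478
ρ_SOR = ω* − 1 = 1.8436478 − 1 = 0.8436478.
Need (0.8436478)^m ≤ 10^(−10): m ≥ 10·ln10/|ln 0.8436478| = 23.0259/0.17002 = 135.431 ⇒ m = 136.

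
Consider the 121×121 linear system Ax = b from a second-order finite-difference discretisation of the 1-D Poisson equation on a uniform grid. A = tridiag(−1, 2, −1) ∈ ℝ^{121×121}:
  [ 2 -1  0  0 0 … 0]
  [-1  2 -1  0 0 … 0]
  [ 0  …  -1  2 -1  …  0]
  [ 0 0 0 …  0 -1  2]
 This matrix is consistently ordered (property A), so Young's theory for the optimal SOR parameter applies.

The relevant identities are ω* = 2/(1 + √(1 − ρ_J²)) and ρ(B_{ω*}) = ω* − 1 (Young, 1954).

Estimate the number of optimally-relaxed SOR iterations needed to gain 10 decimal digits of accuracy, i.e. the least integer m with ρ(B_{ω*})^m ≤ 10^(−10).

spectrum of D⁻¹(L+U) = {cos(kπ/122) : 1≤k≤121}; ρ_J = cos(π/122) = 0.9996685.
√(1−ρ_J²) = |sin(π/122)| = 0.0257479
Then 2/(1+√(1−ρ_J²)) = 2/(1+0.0257479); ω* = 2/1.0257479 = 1.9497968.
and ρ(B_{ω*}) = 1.9497968 − 1 = 0.9497968.
(0.9497968)^m ≤ 10^{−10}  ⇒  m·ln(0.9497968) ≤ −10·ln10  ⇒  m ≥ 447.042  ⇒  m = 448

m = 448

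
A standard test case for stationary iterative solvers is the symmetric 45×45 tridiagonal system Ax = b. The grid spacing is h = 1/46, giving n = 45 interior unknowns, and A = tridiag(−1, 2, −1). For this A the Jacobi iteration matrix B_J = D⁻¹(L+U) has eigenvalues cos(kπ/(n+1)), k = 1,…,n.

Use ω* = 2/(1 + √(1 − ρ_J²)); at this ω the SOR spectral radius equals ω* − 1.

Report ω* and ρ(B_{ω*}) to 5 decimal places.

ω* = 1.87223, ρ_SOR = 0.87223

[ρ_J] n=45: ρ(B_J) = cos(π/(n+1)) = cos(π/46) = 0.99767.
1 − cos²(π/46) = sin²(π/46) ⇒ √(1−ρ_J²) = sin(π/46) = 0.068242.
ω* = 2 / (1 + 0.068242) = 2 / 1.068242 ≈ 1.87223.
At ω = 1.87223 every |λ(B_ω)| = ω−1, so ρ_SOR = 0.87223.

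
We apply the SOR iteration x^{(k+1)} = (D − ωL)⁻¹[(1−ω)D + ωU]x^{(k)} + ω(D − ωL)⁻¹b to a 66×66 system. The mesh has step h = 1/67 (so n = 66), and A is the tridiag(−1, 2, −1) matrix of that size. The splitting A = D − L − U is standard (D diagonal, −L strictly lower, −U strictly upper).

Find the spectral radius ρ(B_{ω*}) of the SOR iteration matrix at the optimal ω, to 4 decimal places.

ρ_SOR = 0.9105

ρ_J = max_k |cos(kπ/67)| = cos(π/67) = 0.9989
√(1−ρ_J²) = |sin(π/67)| = 0.04687
Young: ω* = 2/(1+√(1−ρ_J²)) = 2/(1+0.04687) = 2/1.04687 = 1.9105.
and ρ(B_{ω*}) = 1.9105 − 1 = 0.9105.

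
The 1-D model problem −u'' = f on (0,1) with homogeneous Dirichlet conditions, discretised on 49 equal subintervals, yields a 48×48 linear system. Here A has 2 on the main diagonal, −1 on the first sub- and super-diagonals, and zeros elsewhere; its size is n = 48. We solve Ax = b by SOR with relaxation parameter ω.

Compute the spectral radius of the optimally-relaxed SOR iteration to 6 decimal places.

ρ_SOR = 0.879575

spectrum of D⁻¹(L+U) = {cos(kπ/49) : 1≤k≤48}; ρ_J = cos(π/49) = 0.997945.
1 − cos²(π/49) = sin²(π/49) ⇒ √(1−ρ_J²) = sin(π/49) = 0.0640702.
Then 2/(1+√(1−ρ_J²)) = 2/(1+0.0640702); ω* = 2/1.0640702 = 1.879575.
Hence ρ(B_{ω*}) = 1.879575 − 1 = 0.879575.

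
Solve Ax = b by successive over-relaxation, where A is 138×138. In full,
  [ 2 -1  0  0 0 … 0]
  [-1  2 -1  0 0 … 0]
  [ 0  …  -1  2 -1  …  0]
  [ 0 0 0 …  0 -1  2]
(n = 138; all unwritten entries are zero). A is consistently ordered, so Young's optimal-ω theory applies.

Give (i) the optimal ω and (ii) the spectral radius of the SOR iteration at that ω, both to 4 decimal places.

ω* = 1.9558, ρ_SOR = 0.9558

[ρ_J] n=138: ρ(B_J) = cos(π/(n+1)) = cos(π/139) = 0.9997.
√(1 − cos²(π/139)) = sin(π/139) ≈ 0.02260.
So ω* = 2/1.02260 = 1.9558 (Young).
At ω = 1.9558 every |λ(B_ω)| = ω−1, so ρ_SOR = 0.9558.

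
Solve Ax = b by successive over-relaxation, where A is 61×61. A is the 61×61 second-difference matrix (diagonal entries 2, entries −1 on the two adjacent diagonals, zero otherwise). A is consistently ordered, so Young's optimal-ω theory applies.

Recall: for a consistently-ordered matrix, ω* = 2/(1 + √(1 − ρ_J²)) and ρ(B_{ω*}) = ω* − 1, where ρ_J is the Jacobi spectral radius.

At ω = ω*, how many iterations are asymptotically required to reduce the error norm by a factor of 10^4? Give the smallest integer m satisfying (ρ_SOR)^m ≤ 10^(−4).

m = 91

n=61: λ(B_J) = 1 − λ(A)/2 = cos(kπ/62); k=1 gives ρ_J = 0.9987165.
root = sin(π/62) = 0.0506492  (since 1−cos² = sin²).
Then 2/(1+√(1−ρ_J²)) = 2/(1+0.0506492); ω* = 2/1.0506492 = 1.9035849.
[ρ_SOR] ω* − 1 = 0.9035849.
Need (0.9035849)^m ≤ 10^(−4): m ≥ 4·ln10/|ln 0.9035849| = 9.21034/0.101385 = 90.845 ⇒ m = 91.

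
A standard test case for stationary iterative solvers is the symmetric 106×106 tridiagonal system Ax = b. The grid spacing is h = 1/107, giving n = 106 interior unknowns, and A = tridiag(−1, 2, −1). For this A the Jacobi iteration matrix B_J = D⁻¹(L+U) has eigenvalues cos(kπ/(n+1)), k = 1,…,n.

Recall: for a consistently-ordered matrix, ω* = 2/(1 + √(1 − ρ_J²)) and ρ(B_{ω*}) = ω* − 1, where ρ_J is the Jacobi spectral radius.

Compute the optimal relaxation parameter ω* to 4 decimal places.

ω* = 1.9430

½·tridiag(1,0,1) at n=106: λ_k = cos(kπ/107); max |λ| at k=1 ⇒ ρ_J = cos(π/107) ≈ 0.9996.
√(1 − cos²(π/107)) = sin(π/107) ≈ 0.02936.
[ω*] 2 ÷ (1 + 0.02936) = 2 ÷ 1.02936 = 1.9430.
[ρ_SOR] ω* − 1 = 0.9430.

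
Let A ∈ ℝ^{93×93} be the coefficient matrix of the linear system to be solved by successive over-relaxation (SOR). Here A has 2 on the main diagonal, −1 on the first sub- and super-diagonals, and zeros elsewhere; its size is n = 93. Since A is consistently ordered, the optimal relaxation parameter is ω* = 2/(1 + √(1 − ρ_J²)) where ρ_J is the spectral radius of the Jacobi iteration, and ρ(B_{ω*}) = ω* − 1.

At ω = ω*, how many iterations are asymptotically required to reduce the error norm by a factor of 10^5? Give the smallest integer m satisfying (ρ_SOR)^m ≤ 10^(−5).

[ρ_J] n=93: ρ(B_J) = cos(π/(n+1)) = cos(π/94) = 0.9994416.
√(1 − cos²(π/94)) = sin(π/94) ≈ 0.0334150.
Young: ω* = 2/(1+√(1−ρ_J²)) = 2/(1+0.0334150) = 2/1.0334150 = 1.9353309.
ρ_SOR = ω* − 1 ≈ 0.9353309.
5·ln10 = 11.5129; −ln(0.9353309) = 0.0668549; m = ⌈11.5129/0.0668549⌉ = ⌈172.207⌉ = 173.

m = 173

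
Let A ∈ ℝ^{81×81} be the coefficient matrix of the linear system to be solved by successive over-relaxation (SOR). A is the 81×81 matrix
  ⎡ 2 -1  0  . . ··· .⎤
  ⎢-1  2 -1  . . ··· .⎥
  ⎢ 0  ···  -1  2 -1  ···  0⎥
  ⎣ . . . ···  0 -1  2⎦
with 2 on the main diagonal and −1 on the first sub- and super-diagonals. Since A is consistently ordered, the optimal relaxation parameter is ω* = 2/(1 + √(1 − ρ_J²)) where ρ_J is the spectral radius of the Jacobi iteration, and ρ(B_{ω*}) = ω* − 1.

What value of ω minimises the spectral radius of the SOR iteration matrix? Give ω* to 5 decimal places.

spectrum of D⁻¹(L+U) = {cos(kπ/82) : 1≤k≤81}; ρ_J = cos(π/82) = 0.99927.
√(1−ρ_J²) simplifies to sin(π/82) = 0.038303.
ω* = 2/(1 + 0.038303) = 2/1.038303 = 1.92622.
ρ_SOR = ω* − 1 ≈ 0.92622.

ω* = 1.92622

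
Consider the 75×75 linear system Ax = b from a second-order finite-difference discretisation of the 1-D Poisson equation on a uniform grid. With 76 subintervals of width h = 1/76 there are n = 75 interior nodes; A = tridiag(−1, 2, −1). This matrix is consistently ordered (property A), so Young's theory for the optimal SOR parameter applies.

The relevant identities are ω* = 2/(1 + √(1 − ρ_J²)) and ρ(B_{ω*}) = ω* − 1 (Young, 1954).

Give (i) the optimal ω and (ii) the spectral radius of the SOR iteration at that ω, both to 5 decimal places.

ω* = 1.92063, ρ_SOR = 0.92063

n=75: λ(B_J) = 1 − λ(A)/2 = cos(kπ/76); k=1 gives ρ_J = 0.99915.
1 − cos²(π/76) = sin²(π/76) ⇒ √(1−ρ_J²) = sin(π/76) = 0.041325.
Young: ω* = 2/(1+√(1−ρ_J²)) = 2/(1+0.041325) = 2/1.041325 = 1.92063.
ρ_SOR = ω* − 1 ≈ 0.92063.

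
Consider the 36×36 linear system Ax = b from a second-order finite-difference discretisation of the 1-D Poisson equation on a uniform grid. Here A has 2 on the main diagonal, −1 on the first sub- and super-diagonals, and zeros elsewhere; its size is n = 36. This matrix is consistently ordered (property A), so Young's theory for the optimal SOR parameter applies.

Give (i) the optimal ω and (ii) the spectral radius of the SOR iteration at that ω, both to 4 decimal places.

n=36: λ(B_J) = 1 − λ(A)/2 = cos(kπ/37); k=1 gives ρ_J = 0.9964.
√(1−ρ_J²) simplifies to sin(π/37) = 0.08481.
ω* = 2/(1 + 0.08481) = 2/1.08481 = 1.8436.
Hence ρ(B_{ω*}) = 1.8436 − 1 = 0.8436.

ω* = 1.8436, ρ_SOR = 0.8436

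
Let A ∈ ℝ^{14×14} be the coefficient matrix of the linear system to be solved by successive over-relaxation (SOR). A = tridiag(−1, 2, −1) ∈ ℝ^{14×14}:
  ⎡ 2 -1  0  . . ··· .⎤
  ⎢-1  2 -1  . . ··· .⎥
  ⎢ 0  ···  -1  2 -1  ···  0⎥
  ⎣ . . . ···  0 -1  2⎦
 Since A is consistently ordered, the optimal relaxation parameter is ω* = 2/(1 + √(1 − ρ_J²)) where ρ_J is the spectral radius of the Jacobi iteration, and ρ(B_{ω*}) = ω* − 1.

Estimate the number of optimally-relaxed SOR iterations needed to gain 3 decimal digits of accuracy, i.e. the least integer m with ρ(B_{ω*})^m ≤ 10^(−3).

ρ_J = max_k |cos(kπ/15)| = cos(π/15) = 0.9781476
root = sin(π/15) = 0.2079117  (since 1−cos² = sin²).
ω* = 2 / (1 + 0.2079117) = 2 / 1.2079117 ≈ 1.6557502.
ρ_SOR = ω* − 1 ≈ 0.6557502.
Need (0.6557502)^m ≤ 10^(−3): m ≥ 3·ln10/|ln 0.6557502| = 6.90776/0.421975 = 16.370 ⇒ m = 17.

m = 17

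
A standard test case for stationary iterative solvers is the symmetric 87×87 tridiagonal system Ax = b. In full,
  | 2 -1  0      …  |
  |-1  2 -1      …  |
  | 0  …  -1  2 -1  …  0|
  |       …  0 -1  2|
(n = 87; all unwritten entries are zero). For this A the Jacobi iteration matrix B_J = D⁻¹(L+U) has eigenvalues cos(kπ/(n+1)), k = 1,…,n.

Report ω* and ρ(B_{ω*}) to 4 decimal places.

n=87: λ(B_J) = 1 − λ(A)/2 = cos(kπ/88); k=1 gives ρ_J = 0.9994.
root = sin(π/88) = 0.03569  (since 1−cos² = sin²).
[ω*] 2 ÷ (1 + 0.03569) = 2 ÷ 1.03569 = 1.9311.
and ρ(B_{ω*}) = 1.9311 − 1 = 0.9311.

ω* = 1.9311, ρ_SOR = 0.9311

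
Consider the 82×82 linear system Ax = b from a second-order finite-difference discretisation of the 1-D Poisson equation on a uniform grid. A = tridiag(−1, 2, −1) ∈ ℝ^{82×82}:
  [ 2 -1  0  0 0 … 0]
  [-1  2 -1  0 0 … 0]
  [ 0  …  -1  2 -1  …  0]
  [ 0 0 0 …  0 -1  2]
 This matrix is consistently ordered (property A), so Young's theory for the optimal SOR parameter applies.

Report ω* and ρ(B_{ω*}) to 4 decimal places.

ρ_J = max_k |cos(kπ/83)| = cos(π/83) = 0.9993
root = sin(π/83) = 0.03784  (since 1−cos² = sin²).
Young: ω* = 2/(1+√(1−ρ_J²)) = 2/(1+0.03784) = 2/1.03784 = 1.9271.
At ω = 1.9271 every |λ(B_ω)| = ω−1, so ρ_SOR = 0.9271.

ω* = 1.9271, ρ_SOR = 0.9271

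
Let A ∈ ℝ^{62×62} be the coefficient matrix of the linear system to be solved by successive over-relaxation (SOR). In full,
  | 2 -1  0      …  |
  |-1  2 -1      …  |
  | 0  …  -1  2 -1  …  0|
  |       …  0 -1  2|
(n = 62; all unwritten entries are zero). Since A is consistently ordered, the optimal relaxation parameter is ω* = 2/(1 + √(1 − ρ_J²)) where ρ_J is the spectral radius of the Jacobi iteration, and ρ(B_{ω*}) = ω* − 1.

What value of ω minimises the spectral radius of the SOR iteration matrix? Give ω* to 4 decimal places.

ω* = 1.9050

ρ_J = max_k |cos(kπ/63)| = cos(π/63) = 0.9988
1 − cos²(π/63) = sin²(π/63) ⇒ √(1−ρ_J²) = sin(π/63) = 0.04985.
ω* = 2 / (1 + 0.04985) = 2 / 1.04985 ≈ 1.9050.
ρ_SOR = ω* − 1 = 1.9050 − 1 = 0.9050.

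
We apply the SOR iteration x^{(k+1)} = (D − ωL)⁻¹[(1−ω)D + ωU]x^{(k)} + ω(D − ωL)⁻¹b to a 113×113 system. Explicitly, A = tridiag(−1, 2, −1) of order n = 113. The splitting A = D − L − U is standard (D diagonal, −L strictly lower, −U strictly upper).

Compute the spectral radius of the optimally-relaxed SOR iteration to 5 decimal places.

B_J for the 113×113 system has eigenvalues cos(kπ/114); ρ_J = cos(π/114) = 0.99962.
√(1 − cos²(π/114)) = sin(π/114) ≈ 0.027554.
ω* = 2/(1+0.027554) = 1.94637
Hence ρ(B_{ω*}) = 1.94637 − 1 = 0.94637.

ρ_SOR = 0.94637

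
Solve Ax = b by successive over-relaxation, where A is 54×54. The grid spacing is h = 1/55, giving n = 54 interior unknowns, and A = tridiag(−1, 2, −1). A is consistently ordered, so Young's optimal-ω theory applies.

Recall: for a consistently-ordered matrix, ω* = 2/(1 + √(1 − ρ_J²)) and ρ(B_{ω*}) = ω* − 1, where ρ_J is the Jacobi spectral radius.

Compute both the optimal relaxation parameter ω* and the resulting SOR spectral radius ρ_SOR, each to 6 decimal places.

B_J for the 54×54 system has eigenvalues cos(kπ/55); ρ_J = cos(π/55) = 0.998369.
1 − cos²(π/55) = sin²(π/55) ⇒ √(1−ρ_J²) = sin(π/55) = 0.0570888.
Young: ω* = 2/(1+√(1−ρ_J²)) = 2/(1+0.0570888) = 2/1.0570888 = 1.891989.
[ρ_SOR] ω* − 1 = 0.891989.

ω* = 1.891989, ρ_SOR = 0.891989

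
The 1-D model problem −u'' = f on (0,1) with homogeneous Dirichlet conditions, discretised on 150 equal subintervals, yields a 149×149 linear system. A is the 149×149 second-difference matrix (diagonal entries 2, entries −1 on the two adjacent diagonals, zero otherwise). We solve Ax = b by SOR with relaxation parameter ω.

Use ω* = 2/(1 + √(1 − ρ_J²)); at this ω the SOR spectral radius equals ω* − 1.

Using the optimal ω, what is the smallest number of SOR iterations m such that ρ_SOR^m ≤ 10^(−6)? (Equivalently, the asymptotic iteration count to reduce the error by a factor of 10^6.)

[ρ_J] n=149: ρ(B_J) = cos(π/(n+1)) = cos(π/150) = 0.9997807.
√(1−ρ_J²) = |sin(π/150)| = 0.0209424
ω* = 2/(1+0.0209424) = 1.9589744
and ρ(B_{ω*}) = 1.9589744 − 1 = 0.9589744.
ρ_SOR^m ≤ 10^(−6) ⇔ m ≥ 6·ln10/(−ln 0.9589744) = 13.8155/0.0418909 = 329.797; m = ⌈329.797⌉ = 330.

m = 330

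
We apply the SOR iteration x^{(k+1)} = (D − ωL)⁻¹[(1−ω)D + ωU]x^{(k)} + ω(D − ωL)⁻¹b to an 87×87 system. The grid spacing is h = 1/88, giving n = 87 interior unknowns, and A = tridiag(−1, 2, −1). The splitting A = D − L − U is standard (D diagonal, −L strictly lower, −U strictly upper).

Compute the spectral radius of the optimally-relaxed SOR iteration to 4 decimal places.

ρ_SOR = 0.9311

spectrum of D⁻¹(L+U) = {cos(kπ/88) : 1≤k≤87}; ρ_J = cos(π/88) = 0.9994.
1 − cos²(π/88) = sin²(π/88) ⇒ √(1−ρ_J²) = sin(π/88) = 0.03569.
Young: ω* = 2/(1+√(1−ρ_J²)) = 2/(1+0.03569) = 2/1.03569 = 1.9311.
Hence ρ(B_{ω*}) = 1.9311 − 1 = 0.9311.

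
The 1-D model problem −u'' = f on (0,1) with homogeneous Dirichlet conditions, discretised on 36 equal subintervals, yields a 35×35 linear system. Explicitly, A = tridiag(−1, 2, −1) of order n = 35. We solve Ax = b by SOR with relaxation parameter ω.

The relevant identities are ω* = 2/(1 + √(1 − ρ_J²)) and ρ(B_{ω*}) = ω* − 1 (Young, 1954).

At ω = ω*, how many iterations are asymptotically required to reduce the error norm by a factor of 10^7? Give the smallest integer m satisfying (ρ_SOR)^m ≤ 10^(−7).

m = 93

½·tridiag(1,0,1) at n=35: λ_k = cos(kπ/36); max |λ| at k=1 ⇒ ρ_J = cos(π/36) ≈ 0.9961947.
root = sin(π/36) = 0.0871557  (since 1−cos² = sin²).
ω* = 2/(1+0.0871557) = 1.8396629
ρ_SOR = ω* − 1 ≈ 0.8396629.
m ≥ 7·ln10 / (−ln 0.8396629) = 92.233; smallest integer m = 93.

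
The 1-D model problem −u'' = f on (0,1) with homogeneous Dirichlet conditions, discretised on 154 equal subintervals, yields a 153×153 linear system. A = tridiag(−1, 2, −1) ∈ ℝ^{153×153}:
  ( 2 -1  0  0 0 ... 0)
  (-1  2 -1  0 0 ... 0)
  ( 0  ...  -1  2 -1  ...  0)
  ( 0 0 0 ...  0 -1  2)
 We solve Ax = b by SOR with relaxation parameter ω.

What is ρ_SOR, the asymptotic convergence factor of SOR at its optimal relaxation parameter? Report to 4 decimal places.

spectrum of D⁻¹(L+U) = {cos(kπ/154) : 1≤k≤153}; ρ_J = cos(π/154) = 0.9998.
1 − cos²(π/154) = sin²(π/154) ⇒ √(1−ρ_J²) = sin(π/154) = 0.02040.
Young: ω* = 2/(1+√(1−ρ_J²)) = 2/(1+0.02040) = 2/1.02040 = 1.9600.
ρ_SOR = ω* − 1 = 1.9600 − 1 = 0.9600.

ρ_SOR = 0.9600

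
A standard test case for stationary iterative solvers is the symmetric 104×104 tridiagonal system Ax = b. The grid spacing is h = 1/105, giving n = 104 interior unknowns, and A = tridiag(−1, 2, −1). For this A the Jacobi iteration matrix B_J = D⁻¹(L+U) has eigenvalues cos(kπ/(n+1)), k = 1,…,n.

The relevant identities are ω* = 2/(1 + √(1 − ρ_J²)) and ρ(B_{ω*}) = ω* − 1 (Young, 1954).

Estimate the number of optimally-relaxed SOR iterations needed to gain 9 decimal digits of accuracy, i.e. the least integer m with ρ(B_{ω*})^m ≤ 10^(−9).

m = 347

With n=104, ρ(Jacobi) = cos(π/105) = 0.9995524.
√(1−ρ_J²) = |sin(π/105)| = 0.0299155
ω* = 2/(1 + 0.0299155) = 2/1.0299155 = 1.9419069.
and ρ(B_{ω*}) = 1.9419069 − 1 = 0.9419069.
ρ_SOR^m ≤ 10^(−9) ⇔ m ≥ 9·ln10/(−ln 0.9419069) = 20.7233/0.0598488 = 346.261; m = ⌈346.261⌉ = 347.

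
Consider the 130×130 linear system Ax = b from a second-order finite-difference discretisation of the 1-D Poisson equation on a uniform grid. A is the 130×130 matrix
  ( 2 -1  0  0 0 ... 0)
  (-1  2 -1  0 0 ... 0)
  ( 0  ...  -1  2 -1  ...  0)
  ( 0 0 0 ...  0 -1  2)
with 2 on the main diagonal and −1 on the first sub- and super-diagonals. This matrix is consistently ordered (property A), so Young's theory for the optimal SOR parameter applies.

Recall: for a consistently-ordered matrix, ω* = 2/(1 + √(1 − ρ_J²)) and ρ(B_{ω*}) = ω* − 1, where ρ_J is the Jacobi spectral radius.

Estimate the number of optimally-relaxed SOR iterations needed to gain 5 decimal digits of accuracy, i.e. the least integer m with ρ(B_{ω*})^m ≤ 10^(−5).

m = 241

n=130: λ(B_J) = 1 − λ(A)/2 = cos(kπ/131); k=1 gives ρ_J = 0.9997125.
root = sin(π/131) = 0.0239793  (since 1−cos² = sin²).
ω* = 2/(1+0.0239793) = 1.9531645
ρ(B_{ω*}) = ω*−1 = 0.9531645
For 5 digits: m = 5·ln10 / (−ln 0.9531645) = 11.5129/0.0479678 = 240.013; round up → m = 241.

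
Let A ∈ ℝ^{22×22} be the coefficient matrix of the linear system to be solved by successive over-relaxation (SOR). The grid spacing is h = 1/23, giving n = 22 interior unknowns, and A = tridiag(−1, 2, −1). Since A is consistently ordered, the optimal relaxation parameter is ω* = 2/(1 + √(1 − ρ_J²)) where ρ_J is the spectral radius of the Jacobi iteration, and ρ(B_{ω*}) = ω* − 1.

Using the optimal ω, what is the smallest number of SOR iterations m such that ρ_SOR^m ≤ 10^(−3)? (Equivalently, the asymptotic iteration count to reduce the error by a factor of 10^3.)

m = 26

With n=22, ρ(Jacobi) = cos(π/23) = 0.9906859.
root = sin(π/23) = 0.1361666  (since 1−cos² = sin²).
So ω* = 2/1.1361666 = 1.7603052 (Young).
ρ_SOR = ω* − 1 = 1.7603052 − 1 = 0.7603052.
3·ln10 = 6.90776; −ln(0.7603052) = 0.274035; m = ⌈6.90776/0.274035⌉ = ⌈25.208⌉ = 26.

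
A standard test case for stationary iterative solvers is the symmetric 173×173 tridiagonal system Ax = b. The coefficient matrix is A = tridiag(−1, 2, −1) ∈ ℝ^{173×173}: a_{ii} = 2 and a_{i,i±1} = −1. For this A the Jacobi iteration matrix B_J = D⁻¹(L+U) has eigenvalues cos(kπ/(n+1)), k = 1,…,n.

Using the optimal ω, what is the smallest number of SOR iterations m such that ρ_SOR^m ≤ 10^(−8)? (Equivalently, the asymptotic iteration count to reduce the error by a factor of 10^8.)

ρ_J = max_k |cos(kπ/174)| = cos(π/174) = 0.9998370
√(1−ρ_J²) simplifies to sin(π/174) = 0.0180541.
So ω* = 2/1.0180541 = 1.9645321 (Young).
[ρ_SOR] ω* − 1 = 0.9645321.
For 8 digits: m = 8·ln10 / (−ln 0.9645321) = 18.4207/0.0361122 = 510.096; round up → m = 511.

m = 511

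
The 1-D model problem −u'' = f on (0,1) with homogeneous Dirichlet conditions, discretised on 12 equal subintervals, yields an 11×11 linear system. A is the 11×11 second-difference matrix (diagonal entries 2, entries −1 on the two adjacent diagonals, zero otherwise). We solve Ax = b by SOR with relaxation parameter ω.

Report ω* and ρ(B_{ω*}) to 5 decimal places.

ω* = 1.58879, ρ_SOR = 0.58879

n=11: λ(B_J) = 1 − λ(A)/2 = cos(kπ/12); k=1 gives ρ_J = 0.96593.
√(1−ρ_J²) simplifies to sin(π/12) = 0.258819.
ω* = 2/(1+0.258819) = 1.58879
ρ(B_{ω*}) = ω*−1 = 0.58879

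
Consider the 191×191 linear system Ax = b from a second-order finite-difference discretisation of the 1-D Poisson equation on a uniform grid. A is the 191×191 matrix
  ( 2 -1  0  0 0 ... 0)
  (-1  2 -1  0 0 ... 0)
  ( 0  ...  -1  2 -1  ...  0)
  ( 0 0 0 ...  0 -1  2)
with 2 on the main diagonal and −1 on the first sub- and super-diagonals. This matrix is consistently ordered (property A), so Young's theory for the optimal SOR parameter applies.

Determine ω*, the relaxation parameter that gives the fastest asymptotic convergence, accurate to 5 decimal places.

ω* = 1.96780

spectrum of D⁻¹(L+U) = {cos(kπ/192) : 1≤k≤191}; ρ_J = cos(π/192) = 0.99987.
root = sin(π/192) = 0.016362  (since 1−cos² = sin²).
Young: ω* = 2/(1+√(1−ρ_J²)) = 2/(1+0.016362) = 2/1.016362 = 1.96780.
ρ(B_{ω*}) = ω*−1 = 0.96780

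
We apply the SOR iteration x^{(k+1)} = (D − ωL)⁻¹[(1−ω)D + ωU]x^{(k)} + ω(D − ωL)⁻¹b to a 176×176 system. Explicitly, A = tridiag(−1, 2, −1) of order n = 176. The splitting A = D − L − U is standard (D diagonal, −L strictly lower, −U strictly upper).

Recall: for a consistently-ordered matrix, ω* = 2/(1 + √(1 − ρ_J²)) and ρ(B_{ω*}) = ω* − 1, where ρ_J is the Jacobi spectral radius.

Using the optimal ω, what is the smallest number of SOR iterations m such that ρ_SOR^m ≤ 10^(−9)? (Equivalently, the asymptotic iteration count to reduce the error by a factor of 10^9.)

m = 584

ρ_J = max_k |cos(kπ/177)| = cos(π/177) = 0.9998425
√(1−ρ_J²) = |sin(π/177)| = 0.0177482
ω* = 2 / (1 + 0.0177482) = 2 / 1.0177482 ≈ 1.9651226.
ρ(B_{ω*}) = ω*−1 = 0.9651226
9·ln10 = 20.7233; −ln(0.9651226) = 0.0355001; m = ⌈20.7233/0.0355001⌉ = ⌈583.753⌉ = 584.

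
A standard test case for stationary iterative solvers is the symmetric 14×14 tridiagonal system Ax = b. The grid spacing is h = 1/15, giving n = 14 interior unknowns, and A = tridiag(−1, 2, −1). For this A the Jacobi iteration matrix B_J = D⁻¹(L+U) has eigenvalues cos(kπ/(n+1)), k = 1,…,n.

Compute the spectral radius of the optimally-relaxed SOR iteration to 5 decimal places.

ρ_SOR = 0.65575

B_J for the 14×14 system has eigenvalues cos(kπ/15); ρ_J = cos(π/15) = 0.97815.
root = sin(π/15) = 0.207912  (since 1−cos² = sin²).
Young: ω* = 2/(1+√(1−ρ_J²)) = 2/(1+0.207912) = 2/1.207912 = 1.65575.
and ρ(B_{ω*}) = 1.65575 − 1 = 0.65575.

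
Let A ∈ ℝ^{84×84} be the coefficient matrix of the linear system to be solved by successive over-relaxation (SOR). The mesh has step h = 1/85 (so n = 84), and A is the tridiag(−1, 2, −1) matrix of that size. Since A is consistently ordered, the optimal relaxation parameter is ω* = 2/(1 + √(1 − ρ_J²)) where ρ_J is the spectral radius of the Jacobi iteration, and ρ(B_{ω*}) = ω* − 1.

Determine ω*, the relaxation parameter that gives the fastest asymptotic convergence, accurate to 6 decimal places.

ω* = 1.928731

ρ_J = max_k |cos(kπ/85)| = cos(π/85) = 0.999317
root = sin(π/85) = 0.0369515  (since 1−cos² = sin²).
[ω*] 2 ÷ (1 + 0.0369515) = 2 ÷ 1.0369515 = 1.928731.
ρ(B_{ω*}) = ω*−1 = 0.928731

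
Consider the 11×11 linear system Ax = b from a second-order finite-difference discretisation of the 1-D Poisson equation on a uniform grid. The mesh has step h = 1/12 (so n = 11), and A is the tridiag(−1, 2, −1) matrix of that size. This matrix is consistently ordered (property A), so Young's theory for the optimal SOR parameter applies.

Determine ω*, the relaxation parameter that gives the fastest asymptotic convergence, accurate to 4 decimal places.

n=11: λ(B_J) = 1 − λ(A)/2 = cos(kπ/12); k=1 gives ρ_J = 0.9659.
√(1−ρ_J²) = |sin(π/12)| = 0.25882
So ω* = 2/1.25882 = 1.5888 (Young).
At ω = 1.5888 every |λ(B_ω)| = ω−1, so ρ_SOR = 0.5888.

ω* = 1.5888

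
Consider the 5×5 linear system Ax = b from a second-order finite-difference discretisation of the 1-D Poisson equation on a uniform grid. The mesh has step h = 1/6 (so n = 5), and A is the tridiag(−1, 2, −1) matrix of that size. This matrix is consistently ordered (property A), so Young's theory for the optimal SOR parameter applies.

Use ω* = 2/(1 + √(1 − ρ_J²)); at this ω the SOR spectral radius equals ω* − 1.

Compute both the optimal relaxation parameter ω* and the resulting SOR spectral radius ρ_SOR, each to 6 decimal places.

ω* = 1.333333, ρ_SOR = 0.333333

With n=5, ρ(Jacobi) = cos(π/6) = 0.866025.
√(1−ρ_J²) simplifies to sin(π/6) = 0.5000000.
Young: ω* = 2/(1+√(1−ρ_J²)) = 2/(1+0.5000000) = 2/1.5000000 = 1.333333.
At ω = 1.333333 every |λ(B_ω)| = ω−1, so ρ_SOR = 0.333333.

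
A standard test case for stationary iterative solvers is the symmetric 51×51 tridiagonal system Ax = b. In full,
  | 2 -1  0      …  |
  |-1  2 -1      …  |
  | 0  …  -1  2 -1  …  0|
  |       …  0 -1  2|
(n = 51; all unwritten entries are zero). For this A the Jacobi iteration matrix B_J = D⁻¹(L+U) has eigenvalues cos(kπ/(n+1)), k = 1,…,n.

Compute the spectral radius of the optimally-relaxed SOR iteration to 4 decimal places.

ρ_SOR = 0.8861

With n=51, ρ(Jacobi) = cos(π/52) = 0.9982.
√(1−ρ_J²) simplifies to sin(π/52) = 0.06038.
[ω*] 2 ÷ (1 + 0.06038) = 2 ÷ 1.06038 = 1.8861.
and ρ(B_{ω*}) = 1.8861 − 1 = 0.8861.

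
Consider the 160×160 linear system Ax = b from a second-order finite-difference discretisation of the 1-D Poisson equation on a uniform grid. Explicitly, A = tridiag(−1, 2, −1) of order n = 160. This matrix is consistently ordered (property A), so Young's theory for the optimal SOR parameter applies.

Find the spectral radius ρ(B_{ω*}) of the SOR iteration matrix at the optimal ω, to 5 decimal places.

B_J for the 160×160 system has eigenvalues cos(kπ/161); ρ_J = cos(π/161) = 0.99981.
root = sin(π/161) = 0.019512  (since 1−cos² = sin²).
So ω* = 2/1.019512 = 1.96172 (Young).
ρ_SOR = ω* − 1 = 1.96172 − 1 = 0.96172.

ρ_SOR = 0.96172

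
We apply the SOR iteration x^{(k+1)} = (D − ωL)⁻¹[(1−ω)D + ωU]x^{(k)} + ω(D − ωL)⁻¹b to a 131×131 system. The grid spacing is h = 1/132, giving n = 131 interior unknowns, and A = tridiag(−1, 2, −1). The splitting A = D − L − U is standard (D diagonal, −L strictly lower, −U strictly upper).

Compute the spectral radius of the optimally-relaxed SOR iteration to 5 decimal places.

ρ_SOR = 0.95351

ρ_J = max_k |cos(kπ/132)| = cos(π/132) = 0.99972
√(1 − cos²(π/132)) = sin(π/132) ≈ 0.023798.
Young: ω* = 2/(1+√(1−ρ_J²)) = 2/(1+0.023798) = 2/1.023798 = 1.95351.
At ω = 1.95351 every |λ(B_ω)| = ω−1, so ρ_SOR = 0.95351.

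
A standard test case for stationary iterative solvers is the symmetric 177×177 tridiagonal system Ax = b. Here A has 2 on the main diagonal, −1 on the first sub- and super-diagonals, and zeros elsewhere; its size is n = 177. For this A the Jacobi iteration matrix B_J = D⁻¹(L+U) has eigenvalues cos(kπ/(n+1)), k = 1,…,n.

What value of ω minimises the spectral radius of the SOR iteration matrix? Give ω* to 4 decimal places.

ω* = 1.9653

spectrum of D⁻¹(L+U) = {cos(kπ/178) : 1≤k≤177}; ρ_J = cos(π/178) = 0.9998.
√(1 − cos²(π/178)) = sin(π/178) ≈ 0.01765.
ω* = 2/(1+0.01765) = 1.9653
Hence ρ(B_{ω*}) = 1.9653 − 1 = 0.9653.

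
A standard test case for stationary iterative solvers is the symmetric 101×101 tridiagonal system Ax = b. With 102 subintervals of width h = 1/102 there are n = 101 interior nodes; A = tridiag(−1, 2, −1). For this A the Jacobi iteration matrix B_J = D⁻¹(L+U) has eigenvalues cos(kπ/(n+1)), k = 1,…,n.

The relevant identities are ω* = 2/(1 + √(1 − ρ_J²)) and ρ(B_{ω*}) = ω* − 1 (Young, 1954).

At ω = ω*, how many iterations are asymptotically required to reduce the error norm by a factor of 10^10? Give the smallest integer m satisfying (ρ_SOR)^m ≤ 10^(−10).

m = 374

spectrum of D⁻¹(L+U) = {cos(kπ/102) : 1≤k≤101}; ρ_J = cos(π/102) = 0.9995257.
root = sin(π/102) = 0.0307951  (since 1−cos² = sin²).
Then 2/(1+√(1−ρ_J²)) = 2/(1+0.0307951); ω* = 2/1.0307951 = 1.9402498.
ρ(B_{ω*}) = ω*−1 = 0.9402498
m ≥ 10·ln10 / (−ln 0.9402498) = 373.738; smallest integer m = 374.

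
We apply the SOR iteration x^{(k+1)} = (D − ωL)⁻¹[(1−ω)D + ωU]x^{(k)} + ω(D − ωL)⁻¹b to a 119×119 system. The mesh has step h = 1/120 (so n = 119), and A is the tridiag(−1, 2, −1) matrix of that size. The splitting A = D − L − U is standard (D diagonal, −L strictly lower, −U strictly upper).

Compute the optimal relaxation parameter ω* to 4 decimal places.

ω* = 1.9490

n=119: λ(B_J) = 1 − λ(A)/2 = cos(kπ/120); k=1 gives ρ_J = 0.9997.
1 − cos²(π/120) = sin²(π/120) ⇒ √(1−ρ_J²) = sin(π/120) = 0.02618.
ω* = 2 / (1 + 0.02618) = 2 / 1.02618 ≈ 1.9490.
At ω = 1.9490 every |λ(B_ω)| = ω−1, so ρ_SOR = 0.9490.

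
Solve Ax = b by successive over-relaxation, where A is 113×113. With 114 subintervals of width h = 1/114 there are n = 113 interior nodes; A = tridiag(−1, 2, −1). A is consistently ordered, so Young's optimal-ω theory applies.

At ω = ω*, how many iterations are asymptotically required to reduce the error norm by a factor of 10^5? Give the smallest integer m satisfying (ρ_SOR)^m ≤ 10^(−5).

ρ_J = max_k |cos(kπ/114)| = cos(π/114) = 0.9996203
1 − cos²(π/114) = sin²(π/114) ⇒ √(1−ρ_J²) = sin(π/114) = 0.0275543.
ω* = 2 / (1 + 0.0275543) = 2 / 1.0275543 ≈ 1.9463692.
Hence ρ(B_{ω*}) = 1.9463692 − 1 = 0.9463692.
m ≥ 5·ln10 / (−ln 0.9463692) = 208.860; smallest integer m = 209.

m = 209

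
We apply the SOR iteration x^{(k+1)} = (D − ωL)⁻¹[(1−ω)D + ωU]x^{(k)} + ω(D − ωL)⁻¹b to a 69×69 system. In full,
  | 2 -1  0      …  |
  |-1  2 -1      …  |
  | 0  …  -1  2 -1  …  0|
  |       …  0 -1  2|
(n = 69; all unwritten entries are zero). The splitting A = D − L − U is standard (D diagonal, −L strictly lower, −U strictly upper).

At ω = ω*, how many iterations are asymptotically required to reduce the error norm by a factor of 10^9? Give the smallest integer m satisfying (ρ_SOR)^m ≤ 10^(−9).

m = 231

ρ_J = max_k |cos(kπ/70)| = cos(π/70) = 0.9989931
√(1−ρ_J²) = |sin(π/70)| = 0.0448648
ω* = 2/(1 + 0.0448648) = 2/1.0448648 = 1.9141232.
[ρ_SOR] ω* − 1 = 0.9141232.
For 9 digits: m = 9·ln10 / (−ln 0.9141232) = 20.7233/0.0897899 = 230.798; round up → m = 231.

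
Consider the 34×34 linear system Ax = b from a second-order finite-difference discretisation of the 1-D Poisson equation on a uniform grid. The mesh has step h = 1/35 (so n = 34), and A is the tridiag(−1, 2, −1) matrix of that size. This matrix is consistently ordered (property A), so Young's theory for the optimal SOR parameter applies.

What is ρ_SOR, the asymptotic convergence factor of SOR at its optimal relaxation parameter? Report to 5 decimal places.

ρ_SOR = 0.83547

With n=34, ρ(Jacobi) = cos(π/35) = 0.99597.
√(1 − cos²(π/35)) = sin(π/35) ≈ 0.089639.
So ω* = 2/1.089639 = 1.83547 (Young).
ρ_SOR = ω* − 1 = 1.83547 − 1 = 0.83547.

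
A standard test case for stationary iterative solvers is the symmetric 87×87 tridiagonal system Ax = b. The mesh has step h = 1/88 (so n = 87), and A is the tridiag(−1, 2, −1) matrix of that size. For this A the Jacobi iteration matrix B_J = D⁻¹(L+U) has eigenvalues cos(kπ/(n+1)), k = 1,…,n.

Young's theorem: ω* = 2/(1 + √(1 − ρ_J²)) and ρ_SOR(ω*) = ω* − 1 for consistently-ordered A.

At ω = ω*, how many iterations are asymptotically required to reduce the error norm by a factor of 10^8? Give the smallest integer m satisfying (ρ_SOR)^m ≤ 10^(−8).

n=87: λ(B_J) = 1 − λ(A)/2 = cos(kπ/88); k=1 gives ρ_J = 0.9993628.
root = sin(π/88) = 0.0356923  (since 1−cos² = sin²).
[ω*] 2 ÷ (1 + 0.0356923) = 2 ÷ 1.0356923 = 1.9310755.
[ρ_SOR] ω* − 1 = 0.9310755.
ρ_SOR^m ≤ 10^(−8) ⇔ m ≥ 8·ln10/(−ln 0.9310755) = 18.4207/0.0714149 = 257.939; m = ⌈257.939⌉ = 258.

m = 258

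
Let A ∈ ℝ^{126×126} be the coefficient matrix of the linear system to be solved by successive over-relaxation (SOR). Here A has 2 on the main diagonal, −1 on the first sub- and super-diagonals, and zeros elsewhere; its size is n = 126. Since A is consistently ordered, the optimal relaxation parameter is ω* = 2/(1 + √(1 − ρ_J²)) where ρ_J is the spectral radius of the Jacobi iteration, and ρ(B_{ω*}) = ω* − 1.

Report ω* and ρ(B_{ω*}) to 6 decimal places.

ω* = 1.951725, ρ_SOR = 0.951725

[ρ_J] n=126: ρ(B_J) = cos(π/(n+1)) = cos(π/127) = 0.999694.
√(1−ρ_J²) simplifies to sin(π/127) = 0.0247344.
Young: ω* = 2/(1+√(1−ρ_J²)) = 2/(1+0.0247344) = 2/1.0247344 = 1.951725.
ρ_SOR = ω* − 1 ≈ 0.951725.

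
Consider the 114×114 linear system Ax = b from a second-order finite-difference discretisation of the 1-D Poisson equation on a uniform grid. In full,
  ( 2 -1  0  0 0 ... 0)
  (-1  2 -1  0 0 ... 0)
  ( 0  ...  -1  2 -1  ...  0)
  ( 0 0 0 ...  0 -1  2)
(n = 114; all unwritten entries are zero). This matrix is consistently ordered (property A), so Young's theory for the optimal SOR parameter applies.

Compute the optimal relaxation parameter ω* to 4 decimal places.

n=114: λ(B_J) = 1 − λ(A)/2 = cos(kπ/115); k=1 gives ρ_J = 0.9996.
√(1 − cos²(π/115)) = sin(π/115) ≈ 0.02731.
Young: ω* = 2/(1+√(1−ρ_J²)) = 2/(1+0.02731) = 2/1.02731 = 1.9468.
At ω = 1.9468 every |λ(B_ω)| = ω−1, so ρ_SOR = 0.9468.

ω* = 1.9468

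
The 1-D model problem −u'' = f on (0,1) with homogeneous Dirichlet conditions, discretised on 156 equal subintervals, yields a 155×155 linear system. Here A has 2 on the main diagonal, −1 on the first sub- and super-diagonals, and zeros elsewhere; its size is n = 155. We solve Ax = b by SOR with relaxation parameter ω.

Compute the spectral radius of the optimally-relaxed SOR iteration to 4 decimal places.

ρ_SOR = 0.9605

n=155: λ(B_J) = 1 − λ(A)/2 = cos(kπ/156); k=1 gives ρ_J = 0.9998.
root = sin(π/156) = 0.02014  (since 1−cos² = sin²).
So ω* = 2/1.02014 = 1.9605 (Young).
Hence ρ(B_{ω*}) = 1.9605 − 1 = 0.9605.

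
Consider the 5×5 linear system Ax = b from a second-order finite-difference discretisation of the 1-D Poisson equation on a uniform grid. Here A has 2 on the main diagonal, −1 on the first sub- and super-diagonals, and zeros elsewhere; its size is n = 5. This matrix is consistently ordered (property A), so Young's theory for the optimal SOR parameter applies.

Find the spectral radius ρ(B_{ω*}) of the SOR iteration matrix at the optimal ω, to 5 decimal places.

With n=5, ρ(Jacobi) = cos(π/6) = 0.86603.
√(1 − cos²(π/6)) = sin(π/6) ≈ 0.500000.
Young: ω* = 2/(1+√(1−ρ_J²)) = 2/(1+0.500000) = 2/1.500000 = 1.33333.
[ρ_SOR] ω* − 1 = 0.33333.

ρ_SOR = 0.33333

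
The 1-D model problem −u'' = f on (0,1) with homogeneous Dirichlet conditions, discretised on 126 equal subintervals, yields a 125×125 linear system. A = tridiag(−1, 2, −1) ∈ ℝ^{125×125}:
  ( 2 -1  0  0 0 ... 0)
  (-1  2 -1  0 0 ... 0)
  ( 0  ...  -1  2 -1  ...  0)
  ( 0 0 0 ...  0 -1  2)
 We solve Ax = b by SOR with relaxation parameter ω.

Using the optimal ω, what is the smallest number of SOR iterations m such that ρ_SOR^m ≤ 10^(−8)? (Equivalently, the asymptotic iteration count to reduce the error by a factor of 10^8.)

n=125: λ(B_J) = 1 − λ(A)/2 = cos(kπ/126); k=1 gives ρ_J = 0.9996892.
√(1 − cos²(π/126)) = sin(π/126) ≈ 0.0249307.
Then 2/(1+√(1−ρ_J²)) = 2/(1+0.0249307); ω* = 2/1.0249307 = 1.9513514.
[ρ_SOR] ω* − 1 = 0.9513514.
(0.9513514)^m ≤ 10^{−8}  ⇒  m·ln(0.9513514) ≤ −8·ln10  ⇒  m ≥ 369.361  ⇒  m = 370

m = 370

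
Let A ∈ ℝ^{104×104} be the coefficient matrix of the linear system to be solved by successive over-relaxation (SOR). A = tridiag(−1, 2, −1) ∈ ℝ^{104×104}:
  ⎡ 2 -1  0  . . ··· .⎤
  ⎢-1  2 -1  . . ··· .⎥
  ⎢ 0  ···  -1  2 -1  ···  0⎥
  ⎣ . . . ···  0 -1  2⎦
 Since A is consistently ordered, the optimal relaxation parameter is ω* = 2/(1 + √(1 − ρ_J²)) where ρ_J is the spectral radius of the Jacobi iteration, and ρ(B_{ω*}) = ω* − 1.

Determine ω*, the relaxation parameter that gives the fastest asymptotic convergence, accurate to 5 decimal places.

ω* = 1.94191

spectrum of D⁻¹(L+U) = {cos(kπ/105) : 1≤k≤104}; ρ_J = cos(π/105) = 0.99955.
√(1−ρ_J²) simplifies to sin(π/105) = 0.029915.
[ω*] 2 ÷ (1 + 0.029915) = 2 ÷ 1.029915 = 1.94191.
Hence ρ(B_{ω*}) = 1.94191 − 1 = 0.94191.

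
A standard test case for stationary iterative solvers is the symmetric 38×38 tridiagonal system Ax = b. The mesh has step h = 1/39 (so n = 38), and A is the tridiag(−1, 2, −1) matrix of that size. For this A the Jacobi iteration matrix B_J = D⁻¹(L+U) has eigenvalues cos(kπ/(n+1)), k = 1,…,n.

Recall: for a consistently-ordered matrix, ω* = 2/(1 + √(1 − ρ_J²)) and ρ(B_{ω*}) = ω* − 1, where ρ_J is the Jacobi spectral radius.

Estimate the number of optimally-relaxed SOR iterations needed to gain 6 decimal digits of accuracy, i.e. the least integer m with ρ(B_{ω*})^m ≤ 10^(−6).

m = 86

½·tridiag(1,0,1) at n=38: λ_k = cos(kπ/39); max |λ| at k=1 ⇒ ρ_J = cos(π/39) ≈ 0.9967573.
root = sin(π/39) = 0.0804666  (since 1−cos² = sin²).
Young: ω* = 2/(1+√(1−ρ_J²)) = 2/(1+0.0804666) = 2/1.0804666 = 1.8510521.
[ρ_SOR] ω* − 1 = 0.8510521.
ρ_SOR^m ≤ 10^(−6) ⇔ m ≥ 6·ln10/(−ln 0.8510521) = 13.8155/0.161282 = 85.661; m = ⌈85.661⌉ = 86.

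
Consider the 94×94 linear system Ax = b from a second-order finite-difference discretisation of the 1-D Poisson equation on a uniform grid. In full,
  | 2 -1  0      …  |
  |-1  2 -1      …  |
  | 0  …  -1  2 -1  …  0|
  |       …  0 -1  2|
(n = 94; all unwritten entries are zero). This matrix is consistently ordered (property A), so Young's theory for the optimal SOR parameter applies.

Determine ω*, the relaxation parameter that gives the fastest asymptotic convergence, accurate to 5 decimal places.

ω* = 1.93599

With n=94, ρ(Jacobi) = cos(π/95) = 0.99945.
root = sin(π/95) = 0.033063  (since 1−cos² = sin²).
Young: ω* = 2/(1+√(1−ρ_J²)) = 2/(1+0.033063) = 2/1.033063 = 1.93599.
At ω = 1.93599 every |λ(B_ω)| = ω−1, so ρ_SOR = 0.93599.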